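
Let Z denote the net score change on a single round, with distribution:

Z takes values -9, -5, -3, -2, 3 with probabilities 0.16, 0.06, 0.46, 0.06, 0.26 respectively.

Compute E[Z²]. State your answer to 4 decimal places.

E[Z²] = (-9)²(0.16) + (-5)²(0.06) + (-3)²(0.46) + (-2)²(0.06) + (3)²(0.26) = 21.18

21.1800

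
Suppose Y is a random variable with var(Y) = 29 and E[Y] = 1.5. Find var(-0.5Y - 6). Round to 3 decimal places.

var(-0.5Y - 6) = (-0.5)²·var(Y) = 0.25·29 = 7.25

7.250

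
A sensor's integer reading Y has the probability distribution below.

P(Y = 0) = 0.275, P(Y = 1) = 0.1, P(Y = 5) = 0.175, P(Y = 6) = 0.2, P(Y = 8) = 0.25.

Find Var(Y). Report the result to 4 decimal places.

10.2444

E[Y] = (0)(0.275) + (1)(0.1) + (5)(0.175) + (6)(0.2) + (8)(0.25) = 4.175
E[Y²] = (0)²(0.275) + (1)²(0.1) + (5)²(0.175) + (6)²(0.2) + (8)²(0.25) = 27.675
Var(Y) = E[Y²] − (E[Y])² = 27.675 − (4.175)² = 10.244375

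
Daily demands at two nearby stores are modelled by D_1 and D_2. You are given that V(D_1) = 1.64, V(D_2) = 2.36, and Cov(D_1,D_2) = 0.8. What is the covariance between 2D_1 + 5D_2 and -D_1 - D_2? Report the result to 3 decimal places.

Cov(2D_1 + 5D_2, -D_1 - D_2) = (2)(-1)V(D_1) + (5)(-1)V(D_2) + [(2)(-1) + (5)(-1)]Cov(D_1,D_2)
= -2·1.64 + -5·2.36 + -7·0.8 = -20.68

-20.680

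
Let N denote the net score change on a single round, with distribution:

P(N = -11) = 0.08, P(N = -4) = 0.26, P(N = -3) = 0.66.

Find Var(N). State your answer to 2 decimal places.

E[N] = (-11)(0.08) + (-4)(0.26) + (-3)(0.66) = -3.9
E[N²] = (-11)²(0.08) + (-4)²(0.26) + (-3)²(0.66) = 19.78
Var(N) = E[N²] − (E[N])² = 19.78 − (-3.9)² = 4.57

4.57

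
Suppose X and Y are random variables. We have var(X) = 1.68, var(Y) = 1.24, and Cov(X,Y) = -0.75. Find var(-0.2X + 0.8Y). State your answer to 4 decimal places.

1.1008

var(-0.2X + 0.8Y) = (-0.2)²·var(X) + (0.8)²·var(Y) + 2·(-0.2)·(0.8)·Cov(X,Y)
= 0.04·1.68 + 0.64·1.24 + -0.32·-0.75 = 1.1008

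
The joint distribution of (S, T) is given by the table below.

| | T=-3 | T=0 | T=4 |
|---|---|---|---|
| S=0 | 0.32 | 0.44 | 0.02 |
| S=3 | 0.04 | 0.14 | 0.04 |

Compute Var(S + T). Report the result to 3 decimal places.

6.388

E[S] = 0.66,  E[T] = -0.84,  E[ST] = 0.12
Var(S) = 1.98 − (0.66)² = 1.5444;  Var(T) = 4.2 − (-0.84)² = 3.4944
cov(S,T) = 0.12 − (0.66)(-0.84) = 0.6744
Var(S + T) = (1)²·1.5444 + (1)²·3.4944 + 2·(1)·(1)·0.6744 = 6.3876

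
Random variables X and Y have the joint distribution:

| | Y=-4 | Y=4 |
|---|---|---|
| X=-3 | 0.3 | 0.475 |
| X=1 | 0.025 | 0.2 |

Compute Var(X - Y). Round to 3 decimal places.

E[X] = -2.1,  E[Y] = 1.4,  E[XY] = -1.4
Var(X) = 7.2 − (-2.1)² = 2.79;  Var(Y) = 16 − (1.4)² = 14.04
Cov(X,Y) = -1.4 − (-2.1)(1.4) = 1.54
Var(X - Y) = (1)²·2.79 + (-1)²·14.04 + 2·(1)·(-1)·1.54 = 13.75

13.750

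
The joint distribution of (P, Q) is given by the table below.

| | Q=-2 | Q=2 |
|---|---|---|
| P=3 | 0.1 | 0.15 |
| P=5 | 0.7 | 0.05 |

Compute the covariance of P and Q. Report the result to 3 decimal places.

E[P] = 4.5,  E[Q] = -1.2
E[PQ] = -6.2
cov(P,Q) = E[PQ] − E[P]E[Q] = -6.2 − (4.5)(-1.2) = -0.8

-0.800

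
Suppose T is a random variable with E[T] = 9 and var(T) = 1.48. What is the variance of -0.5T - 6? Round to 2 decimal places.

0.37

var(-0.5T - 6) = (-0.5)²·var(T) = 0.25·1.48 = 0.37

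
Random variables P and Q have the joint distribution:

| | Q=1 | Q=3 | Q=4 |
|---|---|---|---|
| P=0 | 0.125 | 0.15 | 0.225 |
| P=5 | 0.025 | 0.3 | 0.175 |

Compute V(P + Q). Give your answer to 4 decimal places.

E[P] = 2.5,  E[Q] = 3.1,  E[PQ] = 8.125
V(P) = 12.5 − (2.5)² = 6.25;  V(Q) = 10.6 − (3.1)² = 0.99
cov(P,Q) = 8.125 − (2.5)(3.1) = 0.375
V(P + Q) = (1)²·6.25 + (1)²·0.99 + 2·(1)·(1)·0.375 = 7.99

7.9900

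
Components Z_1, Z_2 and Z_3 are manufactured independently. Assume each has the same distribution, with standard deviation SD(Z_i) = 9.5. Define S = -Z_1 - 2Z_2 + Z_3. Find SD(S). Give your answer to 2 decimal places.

Var(Z_i) = (9.5)² = 90.25
By independence, Var(S) = (-1)²Var(Z_1) + (-2)²Var(Z_2) + (1)²Var(Z_3)
= (-1)²·90.25 + (-2)²·90.25 + (1)²·90.25 = 541.5
SD(S) = √541.5 ≈ 23.27

23.27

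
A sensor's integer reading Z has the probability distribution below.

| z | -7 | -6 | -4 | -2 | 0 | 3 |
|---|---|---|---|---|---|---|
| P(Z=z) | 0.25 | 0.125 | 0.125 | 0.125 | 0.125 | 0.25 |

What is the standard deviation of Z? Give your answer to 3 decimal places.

E[Z] = (-7)(0.25) + (-6)(0.125) + (-4)(0.125) + (-2)(0.125) + (0)(0.125) + (3)(0.25) = -2.5
E[Z²] = (-7)²(0.25) + (-6)²(0.125) + (-4)²(0.125) + (-2)²(0.125) + (0)²(0.125) + (3)²(0.25) = 21.5
var(Z) = E[Z²] − (E[Z])² = 21.5 − (-2.5)² = 15.25
sd(Z) = √15.25 ≈ 3.905

3.905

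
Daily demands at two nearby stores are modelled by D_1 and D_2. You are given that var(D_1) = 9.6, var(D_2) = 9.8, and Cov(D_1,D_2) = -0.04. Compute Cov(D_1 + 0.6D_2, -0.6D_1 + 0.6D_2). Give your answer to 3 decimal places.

Cov(D_1 + 0.6D_2, -0.6D_1 + 0.6D_2) = (1)(-0.6)var(D_1) + (0.6)(0.6)var(D_2) + [(1)(0.6) + (0.6)(-0.6)]Cov(D_1,D_2)
= -0.6·9.6 + 0.36·9.8 + 0.24·-0.04 = -2.2416

-2.242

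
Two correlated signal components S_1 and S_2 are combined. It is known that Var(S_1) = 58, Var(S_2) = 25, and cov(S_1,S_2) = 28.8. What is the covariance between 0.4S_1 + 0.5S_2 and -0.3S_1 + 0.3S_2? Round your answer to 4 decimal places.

-4.0740

cov(0.4S_1 + 0.5S_2, -0.3S_1 + 0.3S_2) = (0.4)(-0.3)Var(S_1) + (0.5)(0.3)Var(S_2) + [(0.4)(0.3) + (0.5)(-0.3)]cov(S_1,S_2)
= -0.12·58 + 0.15·25 + -0.03·28.8 = -4.074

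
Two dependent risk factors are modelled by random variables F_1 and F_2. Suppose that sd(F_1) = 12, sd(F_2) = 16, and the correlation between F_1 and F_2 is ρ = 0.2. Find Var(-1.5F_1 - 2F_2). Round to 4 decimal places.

Var(F_1) = (12)² = 144;  Var(F_2) = (16)² = 256
Cov(F_1,F_2) = ρ·sd(F_1)·sd(F_2) = 0.2·12·16 = 38.4
Var(-1.5F_1 - 2F_2) = (-1.5)²·Var(F_1) + (-2)²·Var(F_2) + 2·(-1.5)·(-2)·Cov(F_1,F_2)
= 2.25·144 + 4·256 + 6·38.4 = 1578.4

1578.4000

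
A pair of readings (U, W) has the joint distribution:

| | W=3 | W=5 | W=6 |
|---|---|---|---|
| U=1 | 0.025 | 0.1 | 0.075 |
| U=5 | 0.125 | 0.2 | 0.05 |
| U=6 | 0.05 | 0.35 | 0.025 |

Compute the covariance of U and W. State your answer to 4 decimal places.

E[U] = 4.625,  E[W] = 4.75
E[UW] = 21.7
Cov(U,W) = E[UW] − E[U]E[W] = 21.7 − (4.625)(4.75) = -0.26875

-0.2688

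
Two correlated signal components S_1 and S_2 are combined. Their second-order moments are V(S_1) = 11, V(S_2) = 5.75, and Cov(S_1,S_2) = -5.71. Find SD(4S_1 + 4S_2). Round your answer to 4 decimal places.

9.2347

V(4S_1 + 4S_2) = (4)²·V(S_1) + (4)²·V(S_2) + 2·(4)·(4)·Cov(S_1,S_2)
= 16·11 + 16·5.75 + 32·-5.71 = 85.28
SD(4S_1 + 4S_2) = √85.28 ≈ 9.2347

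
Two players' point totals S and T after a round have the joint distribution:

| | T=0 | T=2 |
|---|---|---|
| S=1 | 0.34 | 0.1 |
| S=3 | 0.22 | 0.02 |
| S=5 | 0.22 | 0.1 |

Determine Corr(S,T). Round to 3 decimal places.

E[S] = 2.76,  E[T] = 0.44
E[ST] = 1.32
Cov(S,T) = E[ST] − E[S]E[T] = 1.32 − (2.76)(0.44) = 0.1056
Var(S) = 2.9824,  Var(T) = 0.6864
ρ = 0.1056 / √(2.9824·0.6864) ≈ 0.074

0.074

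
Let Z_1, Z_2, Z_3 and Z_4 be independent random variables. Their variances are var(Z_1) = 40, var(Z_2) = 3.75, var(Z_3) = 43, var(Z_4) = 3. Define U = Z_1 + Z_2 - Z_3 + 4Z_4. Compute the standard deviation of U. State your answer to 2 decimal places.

By independence, var(U) = (1)²var(Z_1) + (1)²var(Z_2) + (-1)²var(Z_3) + (4)²var(Z_4)
= (1)²·40 + (1)²·3.75 + (-1)²·43 + (4)²·3 = 134.75
SD(U) = √134.75 ≈ 11.61

11.61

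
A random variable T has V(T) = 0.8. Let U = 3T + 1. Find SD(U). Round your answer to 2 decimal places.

2.68

V(3T + 1) = (3)²·0.8 = 7.2
SD(U) = √7.2 ≈ 2.68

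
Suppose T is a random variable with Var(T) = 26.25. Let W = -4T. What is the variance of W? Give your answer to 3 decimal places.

Var(-4T) = (-4)²·Var(T) = 16·26.25 = 420

420.000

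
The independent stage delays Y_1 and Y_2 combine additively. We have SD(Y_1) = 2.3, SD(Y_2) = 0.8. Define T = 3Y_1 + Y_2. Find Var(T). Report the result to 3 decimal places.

48.250

Var(Y_1) = 5.29, Var(Y_2) = 0.64
By independence, Var(T) = (3)²Var(Y_1) + (1)²Var(Y_2)
= (3)²·5.29 + (1)²·0.64 = 48.25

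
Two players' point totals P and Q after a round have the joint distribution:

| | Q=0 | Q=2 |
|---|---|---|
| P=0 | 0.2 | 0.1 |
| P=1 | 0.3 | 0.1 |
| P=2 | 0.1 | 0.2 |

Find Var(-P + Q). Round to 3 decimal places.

1.160

E[P] = 1,  E[Q] = 0.8,  E[PQ] = 1
Var(P) = 1.6 − (1)² = 0.6;  Var(Q) = 1.6 − (0.8)² = 0.96
Cov(P,Q) = 1 − (1)(0.8) = 0.2
Var(-P + Q) = (-1)²·0.6 + (1)²·0.96 + 2·(-1)·(1)·0.2 = 1.16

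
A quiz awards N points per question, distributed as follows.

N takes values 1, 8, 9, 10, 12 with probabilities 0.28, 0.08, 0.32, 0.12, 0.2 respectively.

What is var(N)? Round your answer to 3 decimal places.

E[N] = (1)(0.28) + (8)(0.08) + (9)(0.32) + (10)(0.12) + (12)(0.2) = 7.4
E[N²] = (1)²(0.28) + (8)²(0.08) + (9)²(0.32) + (10)²(0.12) + (12)²(0.2) = 72.12
var(N) = E[N²] − (E[N])² = 72.12 − (7.4)² = 17.36

17.360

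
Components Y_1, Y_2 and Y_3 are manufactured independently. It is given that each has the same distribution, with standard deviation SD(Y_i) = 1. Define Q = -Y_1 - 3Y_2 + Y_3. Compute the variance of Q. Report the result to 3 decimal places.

Var(Y_i) = (1)² = 1
By independence, Var(Q) = (-1)²Var(Y_1) + (-3)²Var(Y_2) + (1)²Var(Y_3)
= (-1)²·1 + (-3)²·1 + (1)²·1 = 11

11.000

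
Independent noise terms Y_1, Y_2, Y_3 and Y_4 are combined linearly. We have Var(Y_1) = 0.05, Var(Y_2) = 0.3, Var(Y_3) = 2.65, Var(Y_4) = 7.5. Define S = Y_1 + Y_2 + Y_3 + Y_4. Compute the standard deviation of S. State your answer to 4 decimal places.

By independence, Var(S) = (1)²Var(Y_1) + (1)²Var(Y_2) + (1)²Var(Y_3) + (1)²Var(Y_4)
= (1)²·0.05 + (1)²·0.3 + (1)²·2.65 + (1)²·7.5 = 10.5
SD(S) = √10.5 ≈ 3.2404

3.2404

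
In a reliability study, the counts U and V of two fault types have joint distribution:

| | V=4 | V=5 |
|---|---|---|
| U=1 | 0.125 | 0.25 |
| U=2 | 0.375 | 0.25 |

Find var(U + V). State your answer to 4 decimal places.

E[U] = 1.625,  E[V] = 4.5,  E[UV] = 7.25
var(U) = 2.875 − (1.625)² = 0.234375;  var(V) = 20.5 − (4.5)² = 0.25
cov(U,V) = 7.25 − (1.625)(4.5) = -0.0625
var(U + V) = (1)²·0.234375 + (1)²·0.25 + 2·(1)·(1)·-0.0625 = 0.359375

0.3594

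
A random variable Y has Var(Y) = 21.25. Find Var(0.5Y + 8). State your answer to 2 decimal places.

Var(0.5Y + 8) = (0.5)²·Var(Y) = 0.25·21.25 = 5.3125

5.31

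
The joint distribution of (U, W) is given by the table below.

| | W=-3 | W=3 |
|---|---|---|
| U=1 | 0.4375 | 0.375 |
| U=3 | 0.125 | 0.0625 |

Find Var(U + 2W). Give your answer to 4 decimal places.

35.1094

E[U] = 1.375,  E[W] = -0.375,  E[UW] = -0.75
Var(U) = 2.5 − (1.375)² = 0.609375;  Var(W) = 9 − (-0.375)² = 8.859375
Cov(U,W) = -0.75 − (1.375)(-0.375) = -0.234375
Var(U + 2W) = (1)²·0.609375 + (2)²·8.859375 + 2·(1)·(2)·-0.234375 = 35.109375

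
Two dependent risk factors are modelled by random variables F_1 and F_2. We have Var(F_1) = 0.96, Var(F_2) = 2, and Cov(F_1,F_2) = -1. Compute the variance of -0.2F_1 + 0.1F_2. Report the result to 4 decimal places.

0.0984

Var(-0.2F_1 + 0.1F_2) = (-0.2)²·Var(F_1) + (0.1)²·Var(F_2) + 2·(-0.2)·(0.1)·Cov(F_1,F_2)
= 0.04·0.96 + 0.01·2 + -0.04·-1 = 0.0984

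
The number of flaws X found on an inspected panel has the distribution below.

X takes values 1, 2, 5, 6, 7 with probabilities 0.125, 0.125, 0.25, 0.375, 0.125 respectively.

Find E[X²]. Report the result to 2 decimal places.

E[X²] = (1)²(0.125) + (2)²(0.125) + (5)²(0.25) + (6)²(0.375) + (7)²(0.125) = 26.5

26.50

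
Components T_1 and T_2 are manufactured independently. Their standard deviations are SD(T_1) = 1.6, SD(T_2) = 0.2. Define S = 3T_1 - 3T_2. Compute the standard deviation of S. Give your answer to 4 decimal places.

4.8374

V(T_1) = 2.56, V(T_2) = 0.04
By independence, V(S) = (3)²V(T_1) + (-3)²V(T_2)
= (3)²·2.56 + (-3)²·0.04 = 23.4
SD(S) = √23.4 ≈ 4.8374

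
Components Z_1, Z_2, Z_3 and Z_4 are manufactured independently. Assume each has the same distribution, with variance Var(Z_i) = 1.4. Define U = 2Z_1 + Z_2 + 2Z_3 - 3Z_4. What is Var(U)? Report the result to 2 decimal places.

25.20

By independence, Var(U) = (2)²Var(Z_1) + (1)²Var(Z_2) + (2)²Var(Z_3) + (-3)²Var(Z_4)
= (2)²·1.4 + (1)²·1.4 + (2)²·1.4 + (-3)²·1.4 = 25.2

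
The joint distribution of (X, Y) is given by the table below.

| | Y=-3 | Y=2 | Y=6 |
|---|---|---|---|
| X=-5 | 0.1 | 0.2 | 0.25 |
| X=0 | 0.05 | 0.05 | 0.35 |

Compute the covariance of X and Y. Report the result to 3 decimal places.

E[X] = -2.75,  E[Y] = 3.65
E[XY] = -8
Cov(X,Y) = E[XY] − E[X]E[Y] = -8 − (-2.75)(3.65) = 2.0375

2.038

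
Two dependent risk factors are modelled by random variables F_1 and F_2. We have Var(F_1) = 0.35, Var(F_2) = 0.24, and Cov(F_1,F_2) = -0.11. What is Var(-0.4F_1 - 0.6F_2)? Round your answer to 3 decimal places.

0.090

Var(-0.4F_1 - 0.6F_2) = (-0.4)²·Var(F_1) + (-0.6)²·Var(F_2) + 2·(-0.4)·(-0.6)·Cov(F_1,F_2)
= 0.16·0.35 + 0.36·0.24 + 0.48·-0.11 = 0.0896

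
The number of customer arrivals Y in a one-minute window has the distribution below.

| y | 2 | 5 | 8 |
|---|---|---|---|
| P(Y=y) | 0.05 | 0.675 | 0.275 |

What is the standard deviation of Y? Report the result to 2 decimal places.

1.57

E[Y] = (2)(0.05) + (5)(0.675) + (8)(0.275) = 5.675
E[Y²] = (2)²(0.05) + (5)²(0.675) + (8)²(0.275) = 34.675
Var(Y) = E[Y²] − (E[Y])² = 34.675 − (5.675)² = 2.469375
SD(Y) = √2.469375 ≈ 1.57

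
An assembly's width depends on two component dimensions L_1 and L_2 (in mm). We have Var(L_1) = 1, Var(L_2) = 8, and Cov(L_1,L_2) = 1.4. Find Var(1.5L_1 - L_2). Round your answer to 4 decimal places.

Var(1.5L_1 - L_2) = (1.5)²·Var(L_1) + (-1)²·Var(L_2) + 2·(1.5)·(-1)·Cov(L_1,L_2)
= 2.25·1 + 1·8 + -3·1.4 = 6.05

6.0500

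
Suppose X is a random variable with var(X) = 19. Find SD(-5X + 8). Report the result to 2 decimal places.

21.79

var(-5X + 8) = (-5)²·19 = 475
SD(-5X + 8) = √475 ≈ 21.79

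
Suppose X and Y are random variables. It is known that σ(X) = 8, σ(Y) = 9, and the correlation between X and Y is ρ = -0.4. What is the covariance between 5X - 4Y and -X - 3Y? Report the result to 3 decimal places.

968.800

V(X) = (8)² = 64;  V(Y) = (9)² = 81
cov(X,Y) = ρ·σ(X)·σ(Y) = -0.4·8·9 = -28.8
cov(5X - 4Y, -X - 3Y) = (5)(-1)V(X) + (-4)(-3)V(Y) + [(5)(-3) + (-4)(-1)]cov(X,Y)
= -5·64 + 12·81 + -11·-28.8 = 968.8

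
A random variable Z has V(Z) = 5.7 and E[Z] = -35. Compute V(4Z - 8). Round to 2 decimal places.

91.20

V(4Z - 8) = (4)²·V(Z) = 16·5.7 = 91.2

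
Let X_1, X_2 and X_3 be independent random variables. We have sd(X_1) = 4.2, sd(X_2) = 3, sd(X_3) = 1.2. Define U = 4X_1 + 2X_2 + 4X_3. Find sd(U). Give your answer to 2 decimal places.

18.47

V(X_1) = 17.64, V(X_2) = 9, V(X_3) = 1.44
By independence, V(U) = (4)²V(X_1) + (2)²V(X_2) + (4)²V(X_3)
= (4)²·17.64 + (2)²·9 + (4)²·1.44 = 341.28
sd(U) = √341.28 ≈ 18.47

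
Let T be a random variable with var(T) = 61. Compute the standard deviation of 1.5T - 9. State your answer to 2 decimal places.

11.72

var(1.5T - 9) = (1.5)²·61 = 137.25
SD(1.5T - 9) = √137.25 ≈ 11.72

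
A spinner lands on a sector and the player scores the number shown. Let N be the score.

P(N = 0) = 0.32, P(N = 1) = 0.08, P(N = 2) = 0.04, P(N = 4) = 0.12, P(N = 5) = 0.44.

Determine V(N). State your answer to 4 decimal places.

5.0944

E[N] = (0)(0.32) + (1)(0.08) + (2)(0.04) + (4)(0.12) + (5)(0.44) = 2.84
E[N²] = (0)²(0.32) + (1)²(0.08) + (2)²(0.04) + (4)²(0.12) + (5)²(0.44) = 13.16
V(N) = E[N²] − (E[N])² = 13.16 − (2.84)² = 5.0944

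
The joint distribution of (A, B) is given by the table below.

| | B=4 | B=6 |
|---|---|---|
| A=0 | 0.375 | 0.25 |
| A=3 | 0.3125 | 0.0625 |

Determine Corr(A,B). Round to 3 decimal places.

-0.244

E[A] = 1.125,  E[B] = 4.625
E[AB] = 4.875
Cov(A,B) = E[AB] − E[A]E[B] = 4.875 − (1.125)(4.625) = -0.328125
var(A) = 2.109375,  var(B) = 0.859375
ρ = -0.328125 / √(2.109375·0.859375) ≈ -0.244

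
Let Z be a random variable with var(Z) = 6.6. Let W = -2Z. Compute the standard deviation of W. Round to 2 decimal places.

5.14

var(-2Z) = (-2)²·6.6 = 26.4
sd(W) = √26.4 ≈ 5.14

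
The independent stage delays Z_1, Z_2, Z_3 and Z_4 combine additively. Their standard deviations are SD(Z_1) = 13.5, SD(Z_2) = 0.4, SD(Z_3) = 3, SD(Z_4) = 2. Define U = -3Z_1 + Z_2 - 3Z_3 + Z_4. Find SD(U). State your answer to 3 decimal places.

Var(Z_1) = 182.25, Var(Z_2) = 0.16, Var(Z_3) = 9, Var(Z_4) = 4
By independence, Var(U) = (-3)²Var(Z_1) + (1)²Var(Z_2) + (-3)²Var(Z_3) + (1)²Var(Z_4)
= (-3)²·182.25 + (1)²·0.16 + (-3)²·9 + (1)²·4 = 1725.41
SD(U) = √1725.41 ≈ 41.538

41.538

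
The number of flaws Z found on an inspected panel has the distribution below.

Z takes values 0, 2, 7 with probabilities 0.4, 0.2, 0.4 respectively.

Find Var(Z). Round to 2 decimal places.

10.16

E[Z] = (0)(0.4) + (2)(0.2) + (7)(0.4) = 3.2
E[Z²] = (0)²(0.4) + (2)²(0.2) + (7)²(0.4) = 20.4
Var(Z) = E[Z²] − (E[Z])² = 20.4 − (3.2)² = 10.16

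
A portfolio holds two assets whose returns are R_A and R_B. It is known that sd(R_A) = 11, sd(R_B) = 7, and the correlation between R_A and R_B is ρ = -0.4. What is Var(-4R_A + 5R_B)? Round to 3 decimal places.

4393.000

Var(R_A) = (11)² = 121;  Var(R_B) = (7)² = 49
cov(R_A,R_B) = ρ·sd(R_A)·sd(R_B) = -0.4·11·7 = -30.8
Var(-4R_A + 5R_B) = (-4)²·Var(R_A) + (5)²·Var(R_B) + 2·(-4)·(5)·cov(R_A,R_B)
= 16·121 + 25·49 + -40·-30.8 = 4393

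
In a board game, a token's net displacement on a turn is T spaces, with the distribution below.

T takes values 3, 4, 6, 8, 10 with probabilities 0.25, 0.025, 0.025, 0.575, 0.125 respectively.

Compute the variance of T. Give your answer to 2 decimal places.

E[T] = (3)(0.25) + (4)(0.025) + (6)(0.025) + (8)(0.575) + (10)(0.125) = 6.85
E[T²] = (3)²(0.25) + (4)²(0.025) + (6)²(0.025) + (8)²(0.575) + (10)²(0.125) = 52.85
var(T) = E[T²] − (E[T])² = 52.85 − (6.85)² = 5.9275

5.93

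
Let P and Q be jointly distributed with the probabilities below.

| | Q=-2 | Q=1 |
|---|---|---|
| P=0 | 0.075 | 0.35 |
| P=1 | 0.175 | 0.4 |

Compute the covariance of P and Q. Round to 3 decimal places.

-0.094

E[P] = 0.575,  E[Q] = 0.25
E[PQ] = 0.05
cov(P,Q) = E[PQ] − E[P]E[Q] = 0.05 − (0.575)(0.25) = -0.09375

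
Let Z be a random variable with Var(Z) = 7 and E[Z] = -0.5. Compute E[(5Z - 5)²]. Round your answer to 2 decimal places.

E[5Z - 5] = 5·-0.5 − 5 = -7.5
Var(5Z - 5) = (5)²·7 = 175
E[(5Z - 5)²] = Var((5Z - 5)) + (E[(5Z - 5)])² = 175 + (-7.5)² = 231.25

231.25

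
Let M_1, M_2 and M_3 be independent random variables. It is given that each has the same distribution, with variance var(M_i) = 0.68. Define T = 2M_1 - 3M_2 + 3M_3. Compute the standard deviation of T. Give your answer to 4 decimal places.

By independence, var(T) = (2)²var(M_1) + (-3)²var(M_2) + (3)²var(M_3)
= (2)²·0.68 + (-3)²·0.68 + (3)²·0.68 = 14.96
SD(T) = √14.96 ≈ 3.8678

3.8678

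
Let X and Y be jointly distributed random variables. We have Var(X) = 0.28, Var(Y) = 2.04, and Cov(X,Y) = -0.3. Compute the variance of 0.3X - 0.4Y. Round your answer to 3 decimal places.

0.424

Var(0.3X - 0.4Y) = (0.3)²·Var(X) + (-0.4)²·Var(Y) + 2·(0.3)·(-0.4)·Cov(X,Y)
= 0.09·0.28 + 0.16·2.04 + -0.24·-0.3 = 0.4236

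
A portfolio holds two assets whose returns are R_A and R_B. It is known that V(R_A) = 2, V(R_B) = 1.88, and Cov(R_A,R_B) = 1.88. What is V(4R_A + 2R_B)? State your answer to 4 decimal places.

69.6000

V(4R_A + 2R_B) = (4)²·V(R_A) + (2)²·V(R_B) + 2·(4)·(2)·Cov(R_A,R_B)
= 16·2 + 4·1.88 + 16·1.88 = 69.6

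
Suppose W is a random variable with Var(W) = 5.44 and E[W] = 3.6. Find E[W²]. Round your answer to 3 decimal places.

E[W²] = Var(W) + (E[W])² = 5.44 + (3.6)² = 18.4

18.400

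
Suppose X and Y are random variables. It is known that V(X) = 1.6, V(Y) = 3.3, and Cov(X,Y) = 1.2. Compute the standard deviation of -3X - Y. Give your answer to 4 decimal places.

V(-3X - Y) = (-3)²·V(X) + (-1)²·V(Y) + 2·(-3)·(-1)·Cov(X,Y)
= 9·1.6 + 1·3.3 + 6·1.2 = 24.9
SD(-3X - Y) = √24.9 ≈ 4.9900

4.9900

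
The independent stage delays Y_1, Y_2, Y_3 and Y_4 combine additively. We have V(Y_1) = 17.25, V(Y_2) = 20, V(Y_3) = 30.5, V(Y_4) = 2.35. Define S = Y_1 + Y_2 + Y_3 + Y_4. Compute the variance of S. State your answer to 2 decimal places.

By independence, V(S) = (1)²V(Y_1) + (1)²V(Y_2) + (1)²V(Y_3) + (1)²V(Y_4)
= (1)²·17.25 + (1)²·20 + (1)²·30.5 + (1)²·2.35 = 70.1

70.10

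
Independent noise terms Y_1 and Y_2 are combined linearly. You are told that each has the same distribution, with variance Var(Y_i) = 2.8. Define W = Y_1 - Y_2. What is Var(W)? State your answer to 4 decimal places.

By independence, Var(W) = (1)²Var(Y_1) + (-1)²Var(Y_2)
= (1)²·2.8 + (-1)²·2.8 = 5.6

5.6000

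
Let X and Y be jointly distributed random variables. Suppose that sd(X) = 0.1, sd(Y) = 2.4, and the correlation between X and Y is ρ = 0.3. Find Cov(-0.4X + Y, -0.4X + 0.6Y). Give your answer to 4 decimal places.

var(X) = (0.1)² = 0.01;  var(Y) = (2.4)² = 5.76
Cov(X,Y) = ρ·sd(X)·sd(Y) = 0.3·0.1·2.4 = 0.072
Cov(-0.4X + Y, -0.4X + 0.6Y) = (-0.4)(-0.4)var(X) + (1)(0.6)var(Y) + [(-0.4)(0.6) + (1)(-0.4)]Cov(X,Y)
= 0.16·0.01 + 0.6·5.76 + -0.64·0.072 = 3.41152

3.4115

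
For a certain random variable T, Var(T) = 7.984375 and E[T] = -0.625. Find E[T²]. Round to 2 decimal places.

E[T²] = Var(T) + (E[T])² = 7.984375 + (-0.625)² = 8.375

8.38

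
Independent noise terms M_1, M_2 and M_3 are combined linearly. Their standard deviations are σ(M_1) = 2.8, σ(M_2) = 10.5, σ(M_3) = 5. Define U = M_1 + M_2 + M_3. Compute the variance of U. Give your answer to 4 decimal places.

143.0900

V(M_1) = 7.84, V(M_2) = 110.25, V(M_3) = 25
By independence, V(U) = (1)²V(M_1) + (1)²V(M_2) + (1)²V(M_3)
= (1)²·7.84 + (1)²·110.25 + (1)²·25 = 143.09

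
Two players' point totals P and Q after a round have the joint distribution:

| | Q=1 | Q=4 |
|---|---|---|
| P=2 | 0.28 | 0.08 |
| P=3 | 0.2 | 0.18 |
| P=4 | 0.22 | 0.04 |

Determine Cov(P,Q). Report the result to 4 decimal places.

E[P] = 2.9,  E[Q] = 1.9
E[PQ] = 5.48
Cov(P,Q) = E[PQ] − E[P]E[Q] = 5.48 − (2.9)(1.9) = -0.03

-0.0300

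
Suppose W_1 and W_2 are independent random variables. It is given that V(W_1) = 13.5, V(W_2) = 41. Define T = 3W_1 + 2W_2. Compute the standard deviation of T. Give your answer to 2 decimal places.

By independence, V(T) = (3)²V(W_1) + (2)²V(W_2)
= (3)²·13.5 + (2)²·41 = 285.5
σ(T) = √285.5 ≈ 16.90

16.90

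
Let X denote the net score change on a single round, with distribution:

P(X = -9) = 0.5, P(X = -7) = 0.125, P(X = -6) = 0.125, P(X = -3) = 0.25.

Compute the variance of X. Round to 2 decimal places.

E[X] = (-9)(0.5) + (-7)(0.125) + (-6)(0.125) + (-3)(0.25) = -6.875
E[X²] = (-9)²(0.5) + (-7)²(0.125) + (-6)²(0.125) + (-3)²(0.25) = 53.375
Var(X) = E[X²] − (E[X])² = 53.375 − (-6.875)² = 6.109375

6.11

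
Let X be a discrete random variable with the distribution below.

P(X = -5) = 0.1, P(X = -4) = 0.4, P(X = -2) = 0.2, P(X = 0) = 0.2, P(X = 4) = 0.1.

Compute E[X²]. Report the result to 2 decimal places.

E[X²] = (-5)²(0.1) + (-4)²(0.4) + (-2)²(0.2) + (0)²(0.2) + (4)²(0.1) = 11.3

11.30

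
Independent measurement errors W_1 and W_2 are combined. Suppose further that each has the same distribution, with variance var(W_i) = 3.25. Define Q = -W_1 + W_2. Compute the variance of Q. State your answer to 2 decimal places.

6.50

By independence, var(Q) = (-1)²var(W_1) + (1)²var(W_2)
= (-1)²·3.25 + (1)²·3.25 = 6.5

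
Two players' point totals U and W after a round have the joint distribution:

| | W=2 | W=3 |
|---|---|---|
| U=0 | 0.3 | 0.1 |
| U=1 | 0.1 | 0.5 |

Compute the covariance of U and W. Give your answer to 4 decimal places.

E[U] = 0.6,  E[W] = 2.6
E[UW] = 1.7
Cov(U,W) = E[UW] − E[U]E[W] = 1.7 − (0.6)(2.6) = 0.14

0.1400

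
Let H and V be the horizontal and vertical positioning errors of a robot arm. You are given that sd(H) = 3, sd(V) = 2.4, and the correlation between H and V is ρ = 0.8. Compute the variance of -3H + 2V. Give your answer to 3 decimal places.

34.920

var(H) = (3)² = 9;  var(V) = (2.4)² = 5.76
Cov(H,V) = ρ·sd(H)·sd(V) = 0.8·3·2.4 = 5.76
var(-3H + 2V) = (-3)²·var(H) + (2)²·var(V) + 2·(-3)·(2)·Cov(H,V)
= 9·9 + 4·5.76 + -12·5.76 = 34.92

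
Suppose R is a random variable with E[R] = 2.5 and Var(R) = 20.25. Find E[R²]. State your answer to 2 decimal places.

E[R²] = Var(R) + (E[R])² = 20.25 + (2.5)² = 26.5

26.50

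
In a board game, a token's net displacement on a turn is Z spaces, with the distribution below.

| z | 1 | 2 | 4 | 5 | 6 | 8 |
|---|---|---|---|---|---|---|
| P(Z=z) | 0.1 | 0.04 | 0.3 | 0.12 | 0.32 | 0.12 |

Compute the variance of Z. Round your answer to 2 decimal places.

E[Z] = (1)(0.1) + (2)(0.04) + (4)(0.3) + (5)(0.12) + (6)(0.32) + (8)(0.12) = 4.86
E[Z²] = (1)²(0.1) + (2)²(0.04) + (4)²(0.3) + (5)²(0.12) + (6)²(0.32) + (8)²(0.12) = 27.26
Var(Z) = E[Z²] − (E[Z])² = 27.26 − (4.86)² = 3.6404

3.64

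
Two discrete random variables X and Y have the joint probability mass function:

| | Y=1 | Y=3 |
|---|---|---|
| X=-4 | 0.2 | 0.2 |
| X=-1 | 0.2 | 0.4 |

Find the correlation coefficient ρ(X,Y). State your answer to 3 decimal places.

E[X] = -2.2,  E[Y] = 2.2
E[XY] = -4.6
Cov(X,Y) = E[XY] − E[X]E[Y] = -4.6 − (-2.2)(2.2) = 0.24
Var(X) = 2.16,  Var(Y) = 0.96
ρ = 0.24 / √(2.16·0.96) ≈ 0.167

0.167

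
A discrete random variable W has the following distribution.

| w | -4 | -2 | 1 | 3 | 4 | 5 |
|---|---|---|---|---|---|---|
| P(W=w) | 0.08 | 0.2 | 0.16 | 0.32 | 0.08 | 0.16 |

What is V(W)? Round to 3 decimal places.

E[W] = (-4)(0.08) + (-2)(0.2) + (1)(0.16) + (3)(0.32) + (4)(0.08) + (5)(0.16) = 1.52
E[W²] = (-4)²(0.08) + (-2)²(0.2) + (1)²(0.16) + (3)²(0.32) + (4)²(0.08) + (5)²(0.16) = 10.4
V(W) = E[W²] − (E[W])² = 10.4 − (1.52)² = 8.0896

8.090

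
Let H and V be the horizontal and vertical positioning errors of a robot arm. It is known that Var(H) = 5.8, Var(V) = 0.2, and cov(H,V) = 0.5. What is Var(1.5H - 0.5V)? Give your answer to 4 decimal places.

12.3500

Var(1.5H - 0.5V) = (1.5)²·Var(H) + (-0.5)²·Var(V) + 2·(1.5)·(-0.5)·cov(H,V)
= 2.25·5.8 + 0.25·0.2 + -1.5·0.5 = 12.35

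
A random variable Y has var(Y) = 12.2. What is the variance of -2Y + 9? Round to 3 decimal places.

var(-2Y + 9) = (-2)²·var(Y) = 4·12.2 = 48.8

48.800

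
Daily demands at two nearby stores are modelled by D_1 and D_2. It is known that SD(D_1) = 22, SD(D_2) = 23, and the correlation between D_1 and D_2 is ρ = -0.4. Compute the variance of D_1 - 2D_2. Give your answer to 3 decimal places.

3409.600

V(D_1) = (22)² = 484;  V(D_2) = (23)² = 529
Cov(D_1,D_2) = ρ·SD(D_1)·SD(D_2) = -0.4·22·23 = -202.4
V(D_1 - 2D_2) = (1)²·V(D_1) + (-2)²·V(D_2) + 2·(1)·(-2)·Cov(D_1,D_2)
= 1·484 + 4·529 + -4·-202.4 = 3409.6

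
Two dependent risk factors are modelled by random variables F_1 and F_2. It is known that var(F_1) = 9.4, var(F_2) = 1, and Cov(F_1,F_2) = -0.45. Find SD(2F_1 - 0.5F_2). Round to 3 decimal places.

var(2F_1 - 0.5F_2) = (2)²·var(F_1) + (-0.5)²·var(F_2) + 2·(2)·(-0.5)·Cov(F_1,F_2)
= 4·9.4 + 0.25·1 + -2·-0.45 = 38.75
SD(2F_1 - 0.5F_2) = √38.75 ≈ 6.225

6.225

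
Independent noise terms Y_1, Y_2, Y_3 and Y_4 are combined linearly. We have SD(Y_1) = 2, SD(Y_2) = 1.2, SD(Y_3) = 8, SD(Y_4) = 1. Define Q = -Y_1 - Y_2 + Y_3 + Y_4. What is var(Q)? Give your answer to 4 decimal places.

var(Y_1) = 4, var(Y_2) = 1.44, var(Y_3) = 64, var(Y_4) = 1
By independence, var(Q) = (-1)²var(Y_1) + (-1)²var(Y_2) + (1)²var(Y_3) + (1)²var(Y_4)
= (-1)²·4 + (-1)²·1.44 + (1)²·64 + (1)²·1 = 70.44

70.4400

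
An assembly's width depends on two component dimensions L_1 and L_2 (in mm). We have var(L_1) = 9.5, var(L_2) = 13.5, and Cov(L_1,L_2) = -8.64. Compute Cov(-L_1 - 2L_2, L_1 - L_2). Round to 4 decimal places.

Cov(-L_1 - 2L_2, L_1 - L_2) = (-1)(1)var(L_1) + (-2)(-1)var(L_2) + [(-1)(-1) + (-2)(1)]Cov(L_1,L_2)
= -1·9.5 + 2·13.5 + -1·-8.64 = 26.14

26.1400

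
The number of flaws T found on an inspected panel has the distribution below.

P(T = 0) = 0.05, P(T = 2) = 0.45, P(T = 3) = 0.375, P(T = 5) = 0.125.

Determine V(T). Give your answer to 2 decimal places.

E[T] = (0)(0.05) + (2)(0.45) + (3)(0.375) + (5)(0.125) = 2.65
E[T²] = (0)²(0.05) + (2)²(0.45) + (3)²(0.375) + (5)²(0.125) = 8.3
V(T) = E[T²] − (E[T])² = 8.3 − (2.65)² = 1.2775

1.28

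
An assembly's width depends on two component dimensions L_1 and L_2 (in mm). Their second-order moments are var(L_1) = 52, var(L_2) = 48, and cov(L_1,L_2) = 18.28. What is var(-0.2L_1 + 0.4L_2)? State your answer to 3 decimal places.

6.835

var(-0.2L_1 + 0.4L_2) = (-0.2)²·var(L_1) + (0.4)²·var(L_2) + 2·(-0.2)·(0.4)·cov(L_1,L_2)
= 0.04·52 + 0.16·48 + -0.16·18.28 = 6.8352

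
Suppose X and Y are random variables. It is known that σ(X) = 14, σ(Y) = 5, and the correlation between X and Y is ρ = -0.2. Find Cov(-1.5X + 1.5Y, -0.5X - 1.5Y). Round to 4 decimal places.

69.7500

Var(X) = (14)² = 196;  Var(Y) = (5)² = 25
Cov(X,Y) = ρ·σ(X)·σ(Y) = -0.2·14·5 = -14
Cov(-1.5X + 1.5Y, -0.5X - 1.5Y) = (-1.5)(-0.5)Var(X) + (1.5)(-1.5)Var(Y) + [(-1.5)(-1.5) + (1.5)(-0.5)]Cov(X,Y)
= 0.75·196 + -2.25·25 + 1.5·-14 = 69.75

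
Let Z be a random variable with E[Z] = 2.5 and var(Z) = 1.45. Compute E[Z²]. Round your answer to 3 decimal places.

E[Z²] = var(Z) + (E[Z])² = 1.45 + (2.5)² = 7.7

7.700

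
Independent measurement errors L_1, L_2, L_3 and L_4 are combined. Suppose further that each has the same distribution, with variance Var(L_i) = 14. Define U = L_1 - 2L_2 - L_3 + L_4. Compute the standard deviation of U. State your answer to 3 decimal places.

By independence, Var(U) = (1)²Var(L_1) + (-2)²Var(L_2) + (-1)²Var(L_3) + (1)²Var(L_4)
= (1)²·14 + (-2)²·14 + (-1)²·14 + (1)²·14 = 98
σ(U) = √98 ≈ 9.899

9.899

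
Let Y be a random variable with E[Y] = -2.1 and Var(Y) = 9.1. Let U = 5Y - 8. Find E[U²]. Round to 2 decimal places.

E[5Y - 8] = 5·-2.1 − 8 = -18.5
Var(5Y - 8) = (5)²·9.1 = 227.5
E[U²] = Var(U) + (E[U])² = 227.5 + (-18.5)² = 569.75

569.75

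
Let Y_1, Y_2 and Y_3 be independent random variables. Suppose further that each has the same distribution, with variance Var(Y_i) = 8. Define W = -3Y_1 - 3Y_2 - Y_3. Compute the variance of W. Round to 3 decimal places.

152.000

By independence, Var(W) = (-3)²Var(Y_1) + (-3)²Var(Y_2) + (-1)²Var(Y_3)
= (-3)²·8 + (-3)²·8 + (-1)²·8 = 152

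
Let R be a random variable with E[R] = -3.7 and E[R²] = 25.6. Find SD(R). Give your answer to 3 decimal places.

Var(R) = 25.6 − (-3.7)² = 11.91
SD(R) = √11.91 ≈ 3.451

3.451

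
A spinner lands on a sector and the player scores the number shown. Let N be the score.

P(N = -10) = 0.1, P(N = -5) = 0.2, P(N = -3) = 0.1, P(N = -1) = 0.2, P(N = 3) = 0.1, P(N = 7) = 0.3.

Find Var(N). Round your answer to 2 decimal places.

E[N] = (-10)(0.1) + (-5)(0.2) + (-3)(0.1) + (-1)(0.2) + (3)(0.1) + (7)(0.3) = -0.1
E[N²] = (-10)²(0.1) + (-5)²(0.2) + (-3)²(0.1) + (-1)²(0.2) + (3)²(0.1) + (7)²(0.3) = 31.7
Var(N) = E[N²] − (E[N])² = 31.7 − (-0.1)² = 31.69

31.69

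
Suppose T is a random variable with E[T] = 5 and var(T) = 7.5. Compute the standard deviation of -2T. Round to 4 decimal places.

var(-2T) = (-2)²·7.5 = 30
σ(-2T) = √30 ≈ 5.4772

5.4772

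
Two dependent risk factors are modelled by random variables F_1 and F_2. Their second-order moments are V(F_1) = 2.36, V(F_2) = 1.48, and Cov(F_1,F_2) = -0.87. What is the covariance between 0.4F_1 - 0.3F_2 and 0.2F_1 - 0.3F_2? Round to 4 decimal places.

0.4786

Cov(0.4F_1 - 0.3F_2, 0.2F_1 - 0.3F_2) = (0.4)(0.2)V(F_1) + (-0.3)(-0.3)V(F_2) + [(0.4)(-0.3) + (-0.3)(0.2)]Cov(F_1,F_2)
= 0.08·2.36 + 0.09·1.48 + -0.18·-0.87 = 0.4786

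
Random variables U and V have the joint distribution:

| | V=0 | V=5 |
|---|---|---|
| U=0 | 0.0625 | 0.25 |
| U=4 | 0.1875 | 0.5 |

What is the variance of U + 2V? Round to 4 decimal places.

E[U] = 2.75,  E[V] = 3.75,  E[UV] = 10
Var(U) = 11 − (2.75)² = 3.4375;  Var(V) = 18.75 − (3.75)² = 4.6875
Cov(U,V) = 10 − (2.75)(3.75) = -0.3125
Var(U + 2V) = (1)²·3.4375 + (2)²·4.6875 + 2·(1)·(2)·-0.3125 = 20.9375

20.9375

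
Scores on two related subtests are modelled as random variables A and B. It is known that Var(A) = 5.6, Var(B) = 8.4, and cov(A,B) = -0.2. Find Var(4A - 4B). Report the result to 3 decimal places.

Var(4A - 4B) = (4)²·Var(A) + (-4)²·Var(B) + 2·(4)·(-4)·cov(A,B)
= 16·5.6 + 16·8.4 + -32·-0.2 = 230.4

230.400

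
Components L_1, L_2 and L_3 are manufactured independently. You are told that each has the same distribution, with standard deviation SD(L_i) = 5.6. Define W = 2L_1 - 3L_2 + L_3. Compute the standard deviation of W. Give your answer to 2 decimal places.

20.95

var(L_i) = (5.6)² = 31.36
By independence, var(W) = (2)²var(L_1) + (-3)²var(L_2) + (1)²var(L_3)
= (2)²·31.36 + (-3)²·31.36 + (1)²·31.36 = 439.04
SD(W) = √439.04 ≈ 20.95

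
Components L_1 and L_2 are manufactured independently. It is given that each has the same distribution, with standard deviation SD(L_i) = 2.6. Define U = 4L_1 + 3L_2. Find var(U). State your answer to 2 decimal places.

var(L_i) = (2.6)² = 6.76
By independence, var(U) = (4)²var(L_1) + (3)²var(L_2)
= (4)²·6.76 + (3)²·6.76 = 169

169.00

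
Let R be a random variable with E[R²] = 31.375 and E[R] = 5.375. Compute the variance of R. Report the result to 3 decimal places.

var(R) = 31.375 − (5.375)² = 2.484375

2.484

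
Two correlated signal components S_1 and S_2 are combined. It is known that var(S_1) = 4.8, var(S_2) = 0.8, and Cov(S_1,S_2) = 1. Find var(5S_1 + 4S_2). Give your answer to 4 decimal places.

172.8000

var(5S_1 + 4S_2) = (5)²·var(S_1) + (4)²·var(S_2) + 2·(5)·(4)·Cov(S_1,S_2)
= 25·4.8 + 16·0.8 + 40·1 = 172.8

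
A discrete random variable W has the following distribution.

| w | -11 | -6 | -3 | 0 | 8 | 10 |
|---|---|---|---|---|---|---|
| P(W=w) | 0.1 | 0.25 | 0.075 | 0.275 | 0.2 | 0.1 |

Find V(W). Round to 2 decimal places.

44.52

E[W] = (-11)(0.1) + (-6)(0.25) + (-3)(0.075) + (0)(0.275) + (8)(0.2) + (10)(0.1) = -0.225
E[W²] = (-11)²(0.1) + (-6)²(0.25) + (-3)²(0.075) + (0)²(0.275) + (8)²(0.2) + (10)²(0.1) = 44.575
V(W) = E[W²] − (E[W])² = 44.575 − (-0.225)² = 44.524375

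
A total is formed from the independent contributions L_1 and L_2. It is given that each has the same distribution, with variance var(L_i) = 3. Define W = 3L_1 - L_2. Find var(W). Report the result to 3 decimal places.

By independence, var(W) = (3)²var(L_1) + (-1)²var(L_2)
= (3)²·3 + (-1)²·3 = 30

30.000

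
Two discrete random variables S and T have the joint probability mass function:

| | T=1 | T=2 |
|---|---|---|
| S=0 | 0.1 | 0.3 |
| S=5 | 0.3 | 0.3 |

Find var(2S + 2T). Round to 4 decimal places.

E[S] = 3,  E[T] = 1.6,  E[ST] = 4.5
var(S) = 15 − (3)² = 6;  var(T) = 2.8 − (1.6)² = 0.24
Cov(S,T) = 4.5 − (3)(1.6) = -0.3
var(2S + 2T) = (2)²·6 + (2)²·0.24 + 2·(2)·(2)·-0.3 = 22.56

22.5600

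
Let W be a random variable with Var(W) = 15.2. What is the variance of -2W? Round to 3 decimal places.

Var(-2W) = (-2)²·Var(W) = 4·15.2 = 60.8

60.800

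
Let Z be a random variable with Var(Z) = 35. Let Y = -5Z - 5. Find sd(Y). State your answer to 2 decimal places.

Var(-5Z - 5) = (-5)²·35 = 875
sd(Y) = √875 ≈ 29.58

29.58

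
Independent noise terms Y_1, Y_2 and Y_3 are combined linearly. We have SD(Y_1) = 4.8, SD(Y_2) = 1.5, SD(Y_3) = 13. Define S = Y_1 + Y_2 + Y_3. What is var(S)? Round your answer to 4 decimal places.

194.2900

var(Y_1) = 23.04, var(Y_2) = 2.25, var(Y_3) = 169
By independence, var(S) = (1)²var(Y_1) + (1)²var(Y_2) + (1)²var(Y_3)
= (1)²·23.04 + (1)²·2.25 + (1)²·169 = 194.29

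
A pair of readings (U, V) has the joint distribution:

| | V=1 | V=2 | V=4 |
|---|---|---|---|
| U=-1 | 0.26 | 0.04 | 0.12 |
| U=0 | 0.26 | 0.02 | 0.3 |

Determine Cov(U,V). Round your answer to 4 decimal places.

0.1544

E[U] = -0.42,  E[V] = 2.32
E[UV] = -0.82
Cov(U,V) = E[UV] − E[U]E[V] = -0.82 − (-0.42)(2.32) = 0.1544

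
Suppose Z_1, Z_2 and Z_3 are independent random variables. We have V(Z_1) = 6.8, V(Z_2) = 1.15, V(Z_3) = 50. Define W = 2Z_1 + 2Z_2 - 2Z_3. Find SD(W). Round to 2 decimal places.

15.22

By independence, V(W) = (2)²V(Z_1) + (2)²V(Z_2) + (-2)²V(Z_3)
= (2)²·6.8 + (2)²·1.15 + (-2)²·50 = 231.8
SD(W) = √231.8 ≈ 15.22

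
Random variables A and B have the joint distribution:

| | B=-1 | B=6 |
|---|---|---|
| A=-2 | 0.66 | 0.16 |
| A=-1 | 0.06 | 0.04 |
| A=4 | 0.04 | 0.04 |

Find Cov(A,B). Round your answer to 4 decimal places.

0.9856

E[A] = -1.42,  E[B] = 0.68
E[AB] = 0.02
Cov(A,B) = E[AB] − E[A]E[B] = 0.02 − (-1.42)(0.68) = 0.9856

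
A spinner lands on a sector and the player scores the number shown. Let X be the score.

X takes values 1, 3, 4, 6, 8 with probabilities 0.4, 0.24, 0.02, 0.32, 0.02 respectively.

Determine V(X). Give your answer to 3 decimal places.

E[X] = (1)(0.4) + (3)(0.24) + (4)(0.02) + (6)(0.32) + (8)(0.02) = 3.28
E[X²] = (1)²(0.4) + (3)²(0.24) + (4)²(0.02) + (6)²(0.32) + (8)²(0.02) = 15.68
V(X) = E[X²] − (E[X])² = 15.68 − (3.28)² = 4.9216

4.922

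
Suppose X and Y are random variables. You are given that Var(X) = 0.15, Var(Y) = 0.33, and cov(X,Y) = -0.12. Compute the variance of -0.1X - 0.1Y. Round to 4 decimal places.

0.0024

Var(-0.1X - 0.1Y) = (-0.1)²·Var(X) + (-0.1)²·Var(Y) + 2·(-0.1)·(-0.1)·cov(X,Y)
= 0.01·0.15 + 0.01·0.33 + 0.02·-0.12 = 0.0024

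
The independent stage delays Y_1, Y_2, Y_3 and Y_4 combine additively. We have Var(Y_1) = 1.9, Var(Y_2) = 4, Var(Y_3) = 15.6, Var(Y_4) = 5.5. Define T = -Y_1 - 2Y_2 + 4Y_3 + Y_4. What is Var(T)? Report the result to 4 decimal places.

273.0000

By independence, Var(T) = (-1)²Var(Y_1) + (-2)²Var(Y_2) + (4)²Var(Y_3) + (1)²Var(Y_4)
= (-1)²·1.9 + (-2)²·4 + (4)²·15.6 + (1)²·5.5 = 273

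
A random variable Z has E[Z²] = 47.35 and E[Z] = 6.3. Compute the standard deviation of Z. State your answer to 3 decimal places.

var(Z) = 47.35 − (6.3)² = 7.66
SD(Z) = √7.66 ≈ 2.768

2.768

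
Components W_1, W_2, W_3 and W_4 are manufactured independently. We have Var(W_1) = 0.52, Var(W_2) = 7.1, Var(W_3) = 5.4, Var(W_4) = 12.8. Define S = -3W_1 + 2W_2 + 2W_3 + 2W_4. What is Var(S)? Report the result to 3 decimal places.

105.880

By independence, Var(S) = (-3)²Var(W_1) + (2)²Var(W_2) + (2)²Var(W_3) + (2)²Var(W_4)
= (-3)²·0.52 + (2)²·7.1 + (2)²·5.4 + (2)²·12.8 = 105.88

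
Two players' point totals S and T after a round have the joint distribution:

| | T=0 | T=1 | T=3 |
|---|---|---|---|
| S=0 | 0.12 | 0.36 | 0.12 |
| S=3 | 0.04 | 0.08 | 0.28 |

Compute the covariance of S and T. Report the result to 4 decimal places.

E[S] = 1.2,  E[T] = 1.64
E[ST] = 2.76
cov(S,T) = E[ST] − E[S]E[T] = 2.76 − (1.2)(1.64) = 0.792

0.7920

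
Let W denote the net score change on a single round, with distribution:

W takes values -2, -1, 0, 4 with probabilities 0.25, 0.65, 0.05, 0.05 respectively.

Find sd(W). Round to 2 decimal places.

E[W] = (-2)(0.25) + (-1)(0.65) + (0)(0.05) + (4)(0.05) = -0.95
E[W²] = (-2)²(0.25) + (-1)²(0.65) + (0)²(0.05) + (4)²(0.05) = 2.45
Var(W) = E[W²] − (E[W])² = 2.45 − (-0.95)² = 1.5475
sd(W) = √1.5475 ≈ 1.24

1.24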